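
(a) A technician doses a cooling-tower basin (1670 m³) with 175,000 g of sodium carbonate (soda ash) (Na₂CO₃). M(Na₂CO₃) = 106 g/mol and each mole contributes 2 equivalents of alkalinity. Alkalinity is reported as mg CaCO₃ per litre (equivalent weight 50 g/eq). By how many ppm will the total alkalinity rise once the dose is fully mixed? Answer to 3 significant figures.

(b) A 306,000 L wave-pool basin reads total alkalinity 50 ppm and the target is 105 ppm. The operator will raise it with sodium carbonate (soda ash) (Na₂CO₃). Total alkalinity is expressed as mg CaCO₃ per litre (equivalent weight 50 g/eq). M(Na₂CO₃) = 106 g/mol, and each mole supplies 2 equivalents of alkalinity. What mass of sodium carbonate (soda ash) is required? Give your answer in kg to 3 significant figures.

(a) Volume: 1670 m³ = 1,670,000 L.
(a) Moles of Na₂CO₃: 175,000 g ÷ 106 g/mol = 1651 mol → 3302 eq of alkalinity.
(a) As CaCO₃: 3302 eq × 50 g/eq = 165,100 g.
(a) Rise: 165,100 g / 1,670,000 L × 1000 = 98.86 mg/L.

(b) Alkalinity to add: (105 − 50) = 55 mg/L as CaCO₃ × 306,000 L = 16,830 g as CaCO₃.
(b) Equivalents: 16,830 g ÷ 50 g/eq = 336.6 eq.
(b) Each mole of Na₂CO₃ supplies 2 eq, so 336.6 / 2 = 168.3 mol.
(b) Mass: 168.3 mol × 106 g/mol = 17,840 g.

(a) 98.9 ppm; (b) 17.8 kg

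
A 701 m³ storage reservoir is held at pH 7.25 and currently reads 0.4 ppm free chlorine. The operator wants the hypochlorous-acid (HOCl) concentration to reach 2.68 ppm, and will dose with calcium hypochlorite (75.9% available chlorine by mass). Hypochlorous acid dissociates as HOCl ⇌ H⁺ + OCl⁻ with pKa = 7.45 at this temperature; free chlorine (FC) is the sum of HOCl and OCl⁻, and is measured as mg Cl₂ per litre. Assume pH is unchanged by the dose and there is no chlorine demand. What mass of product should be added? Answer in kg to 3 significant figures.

3.67 kg

Volume: 701 m³ = 701,000 L.
[OCl⁻]/[HOCl] = 10^(pH − pKa) = 10^(7.25 − 7.45) = 0.631; fraction as HOCl = 1/(1 + 0.631) = 0.6131.
Free chlorine required for 2.68 ppm HOCl: 2.68 / 0.6131 = 4.371 ppm.
FC to add: 4.371 − 0.4 = 3.971 mg/L as Cl₂.
Cl₂ equivalent: 3.971 mg/L × 701,000 L = 2784 g.
Product at 75.9% available Cl: 2784 / 0.759 = 3668 g.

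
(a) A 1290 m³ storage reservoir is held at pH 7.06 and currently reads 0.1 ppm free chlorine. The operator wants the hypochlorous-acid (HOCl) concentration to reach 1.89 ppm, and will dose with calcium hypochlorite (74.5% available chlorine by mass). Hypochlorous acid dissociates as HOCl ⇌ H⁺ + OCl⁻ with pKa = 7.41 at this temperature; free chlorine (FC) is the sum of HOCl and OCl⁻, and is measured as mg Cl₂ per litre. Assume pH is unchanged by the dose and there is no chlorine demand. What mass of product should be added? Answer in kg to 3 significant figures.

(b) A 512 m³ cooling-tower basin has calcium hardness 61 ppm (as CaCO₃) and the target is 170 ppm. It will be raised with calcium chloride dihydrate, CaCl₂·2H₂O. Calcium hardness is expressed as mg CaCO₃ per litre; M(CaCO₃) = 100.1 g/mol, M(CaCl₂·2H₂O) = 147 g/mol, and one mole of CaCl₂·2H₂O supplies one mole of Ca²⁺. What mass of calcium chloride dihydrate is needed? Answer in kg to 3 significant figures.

(a) Volume: 1290 m³ = 1,290,000 L.
(a) [OCl⁻]/[HOCl] = 10^(pH − pKa) = 10^(7.06 − 7.41) = 0.4467; fraction as HOCl = 1/(1 + 0.4467) = 0.6912.
(a) Free chlorine required for 1.89 ppm HOCl: 1.89 / 0.6912 = 2.734 ppm.
(a) FC to add: 2.734 − 0.1 = 2.634 mg/L as Cl₂.
(a) Cl₂ equivalent: 2.634 mg/L × 1,290,000 L = 3398 g.
(a) Product at 74.5% available Cl: 3398 / 0.745 = 4561 g.

(b) Volume: 512 m³ = 512,000 L.
(b) Hardness to add: (170 − 61) = 109 mg/L as CaCO₃ × 512,000 L = 55,810 g as CaCO₃.
(b) Moles of Ca²⁺ (1 mol Ca²⁺ ≡ 1 mol CaCO₃): 55,810 / 100.1 g/mol = 557.5 mol.
(b) Mass of CaCl₂·2H₂O: 557.5 × 147 = 81,960 g.

(a) 4.56 kg; (b) 82.0 kg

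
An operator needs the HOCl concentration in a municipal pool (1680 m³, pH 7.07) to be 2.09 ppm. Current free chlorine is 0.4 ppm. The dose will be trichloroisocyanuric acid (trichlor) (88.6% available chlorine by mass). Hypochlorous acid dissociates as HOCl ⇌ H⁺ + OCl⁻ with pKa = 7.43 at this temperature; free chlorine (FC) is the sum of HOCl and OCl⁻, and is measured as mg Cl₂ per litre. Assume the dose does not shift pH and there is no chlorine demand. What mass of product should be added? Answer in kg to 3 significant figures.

Volume: 1680 m³ = 1,680,000 L.
[OCl⁻]/[HOCl] = 10^(pH − pKa) = 10^(7.07 − 7.43) = 0.4365; fraction as HOCl = 1/(1 + 0.4365) = 0.6961.
Free chlorine required for 2.09 ppm HOCl: 2.09 / 0.6961 = 3.002 ppm.
FC to add: 3.002 − 0.4 = 2.602 mg/L as Cl₂.
Cl₂ equivalent: 2.602 mg/L × 1,680,000 L = 4372 g.
Product at 88.6% available Cl: 4372 / 0.886 = 4934 g.

4.93 kg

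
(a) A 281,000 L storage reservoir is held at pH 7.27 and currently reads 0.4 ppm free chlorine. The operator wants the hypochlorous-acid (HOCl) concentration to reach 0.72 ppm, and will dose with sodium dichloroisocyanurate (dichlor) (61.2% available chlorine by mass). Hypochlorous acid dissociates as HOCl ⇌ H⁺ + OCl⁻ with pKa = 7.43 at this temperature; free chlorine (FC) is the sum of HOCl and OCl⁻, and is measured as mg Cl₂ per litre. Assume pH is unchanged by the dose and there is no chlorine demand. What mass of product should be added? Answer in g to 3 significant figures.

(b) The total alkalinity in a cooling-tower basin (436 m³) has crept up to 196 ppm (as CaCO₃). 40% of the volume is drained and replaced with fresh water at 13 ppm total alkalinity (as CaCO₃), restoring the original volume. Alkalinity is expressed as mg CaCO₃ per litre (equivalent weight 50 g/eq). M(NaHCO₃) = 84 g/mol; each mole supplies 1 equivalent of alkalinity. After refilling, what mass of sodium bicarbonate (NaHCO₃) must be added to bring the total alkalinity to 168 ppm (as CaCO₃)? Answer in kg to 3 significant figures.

(a) [OCl⁻]/[HOCl] = 10^(pH − pKa) = 10^(7.27 − 7.43) = 0.6918; fraction as HOCl = 1/(1 + 0.6918) = 0.5911.
(a) Free chlorine required for 0.72 ppm HOCl: 0.72 / 0.5911 = 1.218 ppm.
(a) FC to add: 1.218 − 0.4 = 0.8181 mg/L as Cl₂.
(a) Cl₂ equivalent: 0.8181 mg/L × 281,000 L = 229.9 g.
(a) Product at 61.2% available Cl: 229.9 / 0.612 = 375.6 g.

(b) Volume: 436 m³ = 436,000 L.
(b) After draining 40% and refilling: 196 × 0.60 + 13 × 0.40 = 122.8 ppm.
(b) Deficit to target: 168 − 122.8 = 45.2 mg/L.
(b) As CaCO₃: 45.2 mg/L × 436,000 L = 19,710 g; ÷ 50 g/eq ÷ 1 = 394.1 mol NaHCO₃.
(b) Mass: 394.1 × 84 = 33,110 g.

(a) 376 g; (b) 33.1 kg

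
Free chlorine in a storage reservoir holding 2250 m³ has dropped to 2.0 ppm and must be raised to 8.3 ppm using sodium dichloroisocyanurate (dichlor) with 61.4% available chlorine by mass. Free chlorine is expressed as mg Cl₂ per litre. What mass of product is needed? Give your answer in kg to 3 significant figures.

23.1 kg

Volume: 2250 m³ = 2,250,000 L.
Chlorine deficit: 8.3 − 2.0 = 6.3 ppm = 6.3 mg/L as Cl₂.
Cl₂ equivalent needed: 6.3 mg/L × 2,250,000 L = 14,180,000 mg = 14,180 g.
Product at 61.4% available chlorine: 14,180 / 0.614 = 23,090 g.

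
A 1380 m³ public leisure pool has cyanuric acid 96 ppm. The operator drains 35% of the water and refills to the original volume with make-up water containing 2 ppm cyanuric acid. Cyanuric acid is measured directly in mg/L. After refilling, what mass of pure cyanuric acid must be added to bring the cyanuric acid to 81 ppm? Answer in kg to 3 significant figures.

24.7 kg

Volume: 1380 m³ = 1,380,000 L.
After draining 35% and refilling: 96 × 0.65 + 2 × 0.35 = 63.1 ppm.
Deficit to target: 81 − 63.1 = 17.9 mg/L.
Mass: 17.9 mg/L × 1,380,000 L = 24,700 g cyanuric acid.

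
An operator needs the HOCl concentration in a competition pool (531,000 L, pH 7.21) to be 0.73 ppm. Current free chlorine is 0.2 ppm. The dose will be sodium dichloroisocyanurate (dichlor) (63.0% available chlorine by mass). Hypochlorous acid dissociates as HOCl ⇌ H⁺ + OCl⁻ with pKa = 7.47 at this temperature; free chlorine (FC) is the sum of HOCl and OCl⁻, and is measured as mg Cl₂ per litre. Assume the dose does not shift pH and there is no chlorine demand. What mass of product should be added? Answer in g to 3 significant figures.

[OCl⁻]/[HOCl] = 10^(pH − pKa) = 10^(7.21 − 7.47) = 0.5495; fraction as HOCl = 1/(1 + 0.5495) = 0.6454.
Free chlorine required for 0.73 ppm HOCl: 0.73 / 0.6454 = 1.131 ppm.
FC to add: 1.131 − 0.2 = 0.9312 mg/L as Cl₂.
Cl₂ equivalent: 0.9312 mg/L × 531,000 L = 494.4 g.
Product at 63.0% available Cl: 494.4 / 0.63 = 784.8 g.

785 g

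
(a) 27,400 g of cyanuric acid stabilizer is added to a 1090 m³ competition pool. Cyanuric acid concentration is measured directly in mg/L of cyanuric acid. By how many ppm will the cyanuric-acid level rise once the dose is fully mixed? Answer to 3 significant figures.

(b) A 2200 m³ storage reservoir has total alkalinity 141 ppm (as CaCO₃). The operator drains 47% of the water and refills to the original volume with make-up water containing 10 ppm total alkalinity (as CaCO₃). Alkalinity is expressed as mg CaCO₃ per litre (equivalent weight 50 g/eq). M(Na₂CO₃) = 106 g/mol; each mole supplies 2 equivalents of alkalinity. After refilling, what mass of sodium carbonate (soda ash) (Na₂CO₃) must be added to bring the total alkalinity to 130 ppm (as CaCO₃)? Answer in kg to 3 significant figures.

(a) Volume: 1090 m³ = 1,090,000 L.
(a) Rise: 27,400 g / 1,090,000 L × 1000 = 25.14 mg/L.

(b) Volume: 2200 m³ = 2,200,000 L.
(b) After draining 47% and refilling: 141 × 0.53 + 10 × 0.47 = 79.43 ppm.
(b) Deficit to target: 130 − 79.43 = 50.57 mg/L.
(b) As CaCO₃: 50.57 mg/L × 2,200,000 L = 111,300 g; ÷ 50 g/eq ÷ 2 = 1113 mol Na₂CO₃.
(b) Mass: 1113 × 106 = 117,900 g.

(a) 25.1 ppm; (b) 118 kg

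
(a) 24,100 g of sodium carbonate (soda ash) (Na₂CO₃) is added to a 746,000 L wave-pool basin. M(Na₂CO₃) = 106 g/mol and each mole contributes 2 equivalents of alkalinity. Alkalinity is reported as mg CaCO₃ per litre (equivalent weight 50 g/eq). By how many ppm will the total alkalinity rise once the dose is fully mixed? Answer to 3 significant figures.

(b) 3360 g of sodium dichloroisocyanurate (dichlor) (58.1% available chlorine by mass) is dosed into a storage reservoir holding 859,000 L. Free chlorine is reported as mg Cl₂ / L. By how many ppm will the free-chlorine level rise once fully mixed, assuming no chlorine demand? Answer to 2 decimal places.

(a) Moles of Na₂CO₃: 24,100 g ÷ 106 g/mol = 227.4 mol → 454.7 eq of alkalinity.
(a) As CaCO₃: 454.7 eq × 50 g/eq = 22,740 g.
(a) Rise: 22,740 g / 746,000 L × 1000 = 30.48 mg/L.

(b) Available chlorine delivered: 3360 g × 0.581 = 1952 g as Cl₂.
(b) Concentration rise: 1952 g / 859,000 L = 2.273 mg/L = 2.27 ppm.

(a) 30.5 ppm; (b) 2.27 ppm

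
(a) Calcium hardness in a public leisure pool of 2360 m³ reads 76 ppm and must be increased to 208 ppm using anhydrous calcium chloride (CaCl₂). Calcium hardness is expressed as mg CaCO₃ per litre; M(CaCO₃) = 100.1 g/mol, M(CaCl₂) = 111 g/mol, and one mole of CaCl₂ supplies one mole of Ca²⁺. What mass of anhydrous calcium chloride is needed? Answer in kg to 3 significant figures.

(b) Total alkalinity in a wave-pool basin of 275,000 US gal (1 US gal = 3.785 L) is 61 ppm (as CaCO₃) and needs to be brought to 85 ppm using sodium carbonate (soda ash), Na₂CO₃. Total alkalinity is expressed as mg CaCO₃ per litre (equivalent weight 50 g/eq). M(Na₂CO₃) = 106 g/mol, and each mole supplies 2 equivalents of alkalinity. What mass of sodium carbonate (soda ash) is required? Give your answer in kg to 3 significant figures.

(a) Volume: 2360 m³ = 2,360,000 L.
(a) Hardness to add: (208 − 76) = 132 mg/L as CaCO₃ × 2,360,000 L = 311,500 g as CaCO₃.
(a) Moles of Ca²⁺ (1 mol Ca²⁺ ≡ 1 mol CaCO₃): 311,500 / 100.1 g/mol = 3112 mol.
(a) Mass of CaCl₂: 3112 × 111 = 345,400 g.

(b) Volume: 275,000 US gal × 3.785 L/gal = 1,040,875 L.
(b) Alkalinity to add: (85 − 61) = 24 mg/L as CaCO₃ × 1,040,875 L = 24,980 g as CaCO₃.
(b) Equivalents: 24,980 g ÷ 50 g/eq = 499.6 eq.
(b) Each mole of Na₂CO₃ supplies 2 eq, so 499.6 / 2 = 249.8 mol.
(b) Mass: 249.8 mol × 106 g/mol = 26,480 g.

(a) 345 kg; (b) 26.5 kg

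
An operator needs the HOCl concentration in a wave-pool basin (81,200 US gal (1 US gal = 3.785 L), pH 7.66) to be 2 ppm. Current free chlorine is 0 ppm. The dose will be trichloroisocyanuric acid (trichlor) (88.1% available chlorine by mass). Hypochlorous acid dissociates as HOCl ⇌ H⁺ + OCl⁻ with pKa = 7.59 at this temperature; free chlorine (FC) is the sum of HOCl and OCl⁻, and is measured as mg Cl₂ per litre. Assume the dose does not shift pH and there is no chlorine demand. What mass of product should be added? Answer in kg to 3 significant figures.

1.52 kg

Volume: 81,200 US gal × 3.785 L/gal = 307,342 L.
[OCl⁻]/[HOCl] = 10^(pH − pKa) = 10^(7.66 − 7.59) = 1.175; fraction as HOCl = 1/(1 + 1.175) = 0.4598.
Free chlorine required for 2 ppm HOCl: 2 / 0.4598 = 4.35 ppm.
FC to add: 4.35 − 0 = 4.35 mg/L as Cl₂.
Cl₂ equivalent: 4.35 mg/L × 307,342 L = 1337 g.
Product at 88.1% available Cl: 1337 / 0.881 = 1517 g.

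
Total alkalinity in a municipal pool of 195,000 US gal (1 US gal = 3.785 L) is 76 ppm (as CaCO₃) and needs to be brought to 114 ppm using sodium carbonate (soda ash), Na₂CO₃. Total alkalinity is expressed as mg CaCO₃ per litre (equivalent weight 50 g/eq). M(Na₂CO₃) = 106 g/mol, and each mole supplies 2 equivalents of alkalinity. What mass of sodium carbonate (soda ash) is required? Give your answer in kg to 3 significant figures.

29.7 kg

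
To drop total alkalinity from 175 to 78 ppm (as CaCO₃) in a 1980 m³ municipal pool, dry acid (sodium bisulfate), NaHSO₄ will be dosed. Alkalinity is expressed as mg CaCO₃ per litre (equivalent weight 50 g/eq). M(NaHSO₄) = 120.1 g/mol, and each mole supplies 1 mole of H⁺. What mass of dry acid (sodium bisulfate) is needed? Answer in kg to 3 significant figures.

Volume: 1980 m³ = 1,980,000 L.
Alkalinity to neutralize: (175 − 78) = 97 mg/L as CaCO₃ × 1,980,000 L = 192,100 g as CaCO₃.
Equivalents of H⁺ required: 192,100 ÷ 50 g/eq = 3841 eq = 3841 mol NaHSO₄.
Mass of NaHSO₄: 3841 × 120.1 = 461,300 g.

461 kg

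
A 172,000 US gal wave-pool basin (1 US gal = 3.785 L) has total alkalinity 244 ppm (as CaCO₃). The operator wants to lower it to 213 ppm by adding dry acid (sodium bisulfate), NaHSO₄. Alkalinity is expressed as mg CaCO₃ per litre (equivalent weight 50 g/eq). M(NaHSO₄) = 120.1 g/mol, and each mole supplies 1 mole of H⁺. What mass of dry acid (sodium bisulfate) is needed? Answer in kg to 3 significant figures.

48.5 kg

Volume: 172,000 US gal × 3.785 L/gal = 651,020 L.
Alkalinity to neutralize: (244 − 213) = 31 mg/L as CaCO₃ × 651,020 L = 20,180 g as CaCO₃.
Equivalents of H⁺ required: 20,180 ÷ 50 g/eq = 403.6 eq = 403.6 mol NaHSO₄.
Mass of NaHSO₄: 403.6 × 120.1 = 48,480 g.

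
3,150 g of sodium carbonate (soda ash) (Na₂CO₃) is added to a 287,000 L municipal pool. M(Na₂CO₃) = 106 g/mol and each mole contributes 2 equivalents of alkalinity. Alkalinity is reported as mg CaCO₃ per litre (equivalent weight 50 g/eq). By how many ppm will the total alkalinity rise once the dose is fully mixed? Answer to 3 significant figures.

Moles of Na₂CO₃: 3,150 g ÷ 106 g/mol = 29.72 mol → 59.43 eq of alkalinity.
As CaCO₃: 59.43 eq × 50 g/eq = 2972 g.
Rise: 2972 g / 287,000 L × 1000 = 10.35 mg/L.

10.4 ppm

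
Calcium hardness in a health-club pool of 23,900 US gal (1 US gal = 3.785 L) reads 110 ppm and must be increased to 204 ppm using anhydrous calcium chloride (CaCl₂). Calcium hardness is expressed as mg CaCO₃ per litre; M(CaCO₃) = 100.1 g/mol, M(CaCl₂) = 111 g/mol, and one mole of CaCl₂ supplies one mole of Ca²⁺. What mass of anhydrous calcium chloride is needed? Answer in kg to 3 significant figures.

Volume: 23,900 US gal × 3.785 L/gal = 90,462 L.
Hardness to add: (204 − 110) = 94 mg/L as CaCO₃ × 90,462 L = 8503 g as CaCO₃.
Moles of Ca²⁺ (1 mol Ca²⁺ ≡ 1 mol CaCO₃): 8503 / 100.1 g/mol = 84.95 mol.
Mass of CaCl₂: 84.95 × 111 = 9429 g.

9.43 kg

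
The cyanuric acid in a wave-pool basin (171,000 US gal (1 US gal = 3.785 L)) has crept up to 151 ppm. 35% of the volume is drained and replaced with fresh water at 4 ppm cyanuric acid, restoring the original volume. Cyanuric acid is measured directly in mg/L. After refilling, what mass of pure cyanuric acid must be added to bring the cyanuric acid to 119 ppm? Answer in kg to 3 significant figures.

Volume: 171,000 US gal × 3.785 L/gal = 647,235 L.
After draining 35% and refilling: 151 × 0.65 + 4 × 0.35 = 99.55 ppm.
Deficit to target: 119 − 99.55 = 19.45 mg/L.
Mass: 19.45 mg/L × 647,235 L = 12,590 g cyanuric acid.

12.6 kg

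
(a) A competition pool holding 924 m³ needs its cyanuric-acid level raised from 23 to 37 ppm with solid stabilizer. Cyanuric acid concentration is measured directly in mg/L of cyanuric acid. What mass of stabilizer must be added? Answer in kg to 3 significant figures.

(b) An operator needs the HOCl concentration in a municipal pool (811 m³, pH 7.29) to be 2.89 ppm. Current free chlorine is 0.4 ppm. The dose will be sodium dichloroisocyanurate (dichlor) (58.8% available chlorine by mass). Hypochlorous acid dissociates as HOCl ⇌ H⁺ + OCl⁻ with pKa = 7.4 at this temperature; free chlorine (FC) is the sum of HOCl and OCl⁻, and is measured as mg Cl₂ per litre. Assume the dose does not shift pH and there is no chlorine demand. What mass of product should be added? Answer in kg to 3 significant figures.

(a) 12.9 kg; (b) 6.53 kg

(a) Volume: 924 m³ = 924,000 L.
(a) CYA to add: (37 − 23) = 14 mg/L × 924,000 L = 12,940 g cyanuric acid.

(b) Volume: 811 m³ = 811,000 L.
(b) [OCl⁻]/[HOCl] = 10^(pH − pKa) = 10^(7.29 − 7.4) = 0.7762; fraction as HOCl = 1/(1 + 0.7762) = 0.563.
(b) Free chlorine required for 2.89 ppm HOCl: 2.89 / 0.563 = 5.133 ppm.
(b) FC to add: 5.133 − 0.4 = 4.733 mg/L as Cl₂.
(b) Cl₂ equivalent: 4.733 mg/L × 811,000 L = 3839 g.
(b) Product at 58.8% available Cl: 3839 / 0.588 = 6528 g.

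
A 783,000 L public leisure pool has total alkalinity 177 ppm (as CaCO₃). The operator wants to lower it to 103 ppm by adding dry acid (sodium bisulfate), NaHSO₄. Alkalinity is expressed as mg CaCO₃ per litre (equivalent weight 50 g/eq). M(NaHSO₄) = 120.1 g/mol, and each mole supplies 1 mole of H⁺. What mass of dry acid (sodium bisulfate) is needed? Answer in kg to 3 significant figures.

139 kg

Alkalinity to neutralize: (177 − 103) = 74 mg/L as CaCO₃ × 783,000 L = 57,940 g as CaCO₃.
Equivalents of H⁺ required: 57,940 ÷ 50 g/eq = 1159 eq = 1159 mol NaHSO₄.
Mass of NaHSO₄: 1159 × 120.1 = 139,200 g.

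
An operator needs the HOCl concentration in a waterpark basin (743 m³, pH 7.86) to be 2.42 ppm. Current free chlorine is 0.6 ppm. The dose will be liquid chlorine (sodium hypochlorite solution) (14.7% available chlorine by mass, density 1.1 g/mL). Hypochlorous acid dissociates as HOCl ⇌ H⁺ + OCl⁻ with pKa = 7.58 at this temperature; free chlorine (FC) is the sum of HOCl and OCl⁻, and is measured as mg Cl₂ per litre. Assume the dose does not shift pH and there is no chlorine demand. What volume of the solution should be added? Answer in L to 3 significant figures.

29.6 L

Volume: 743 m³ = 743,000 L.
[OCl⁻]/[HOCl] = 10^(pH − pKa) = 10^(7.86 − 7.58) = 1.905; fraction as HOCl = 1/(1 + 1.905) = 0.3442.
Free chlorine required for 2.42 ppm HOCl: 2.42 / 0.3442 = 7.031 ppm.
FC to add: 7.031 − 0.6 = 6.431 mg/L as Cl₂.
Cl₂ equivalent: 6.431 mg/L × 743,000 L = 4778 g.
Product at 14.7% available Cl: 4778 / 0.147 = 32,510 g.
Volume: 32,510 g ÷ 1.1 g/mL = 29,550 mL.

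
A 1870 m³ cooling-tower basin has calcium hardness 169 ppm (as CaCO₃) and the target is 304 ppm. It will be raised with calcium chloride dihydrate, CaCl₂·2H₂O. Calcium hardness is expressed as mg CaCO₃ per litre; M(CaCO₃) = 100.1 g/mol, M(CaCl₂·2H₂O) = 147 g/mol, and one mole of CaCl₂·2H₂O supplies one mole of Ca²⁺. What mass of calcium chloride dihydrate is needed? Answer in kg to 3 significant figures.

371 kg

Volume: 1870 m³ = 1,870,000 L.
Hardness to add: (304 − 169) = 135 mg/L as CaCO₃ × 1,870,000 L = 252,400 g as CaCO₃.
Moles of Ca²⁺ (1 mol Ca²⁺ ≡ 1 mol CaCO₃): 252,400 / 100.1 g/mol = 2522 mol.
Mass of CaCl₂·2H₂O: 2522 × 147 = 370,700 g.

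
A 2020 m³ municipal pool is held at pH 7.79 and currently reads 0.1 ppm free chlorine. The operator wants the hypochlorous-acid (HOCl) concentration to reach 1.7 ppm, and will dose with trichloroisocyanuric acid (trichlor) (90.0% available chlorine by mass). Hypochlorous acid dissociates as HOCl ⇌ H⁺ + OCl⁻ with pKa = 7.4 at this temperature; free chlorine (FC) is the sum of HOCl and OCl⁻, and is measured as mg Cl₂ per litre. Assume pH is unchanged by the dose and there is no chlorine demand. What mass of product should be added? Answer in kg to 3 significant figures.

13.0 kg

Volume: 2020 m³ = 2,020,000 L.
[OCl⁻]/[HOCl] = 10^(pH − pKa) = 10^(7.79 − 7.4) = 2.455; fraction as HOCl = 1/(1 + 2.455) = 0.2895.
Free chlorine required for 1.7 ppm HOCl: 1.7 / 0.2895 = 5.873 ppm.
FC to add: 5.873 − 0.1 = 5.773 mg/L as Cl₂.
Cl₂ equivalent: 5.773 mg/L × 2,020,000 L = 11,660 g.
Product at 90.0% available Cl: 11,660 / 0.9 = 12,960 g.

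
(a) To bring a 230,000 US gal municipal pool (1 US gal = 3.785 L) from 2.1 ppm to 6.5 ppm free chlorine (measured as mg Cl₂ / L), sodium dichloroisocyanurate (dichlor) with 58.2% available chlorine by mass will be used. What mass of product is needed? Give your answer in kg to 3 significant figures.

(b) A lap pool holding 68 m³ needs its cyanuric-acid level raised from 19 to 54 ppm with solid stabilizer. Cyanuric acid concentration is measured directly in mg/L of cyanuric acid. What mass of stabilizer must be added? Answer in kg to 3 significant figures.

(a) Volume: 230,000 US gal × 3.785 L/gal = 870,550 L.
(a) Chlorine deficit: 6.5 − 2.1 = 4.4 ppm = 4.4 mg/L as Cl₂.
(a) Cl₂ equivalent needed: 4.4 mg/L × 870,550 L = 3,830,000 mg = 3830 g.
(a) Product at 58.2% available chlorine: 3830 / 0.582 = 6581 g.

(b) Volume: 68 m³ = 68,000 L.
(b) CYA to add: (54 − 19) = 35 mg/L × 68,000 L = 2380 g cyanuric acid.

(a) 6.58 kg; (b) 2.38 kg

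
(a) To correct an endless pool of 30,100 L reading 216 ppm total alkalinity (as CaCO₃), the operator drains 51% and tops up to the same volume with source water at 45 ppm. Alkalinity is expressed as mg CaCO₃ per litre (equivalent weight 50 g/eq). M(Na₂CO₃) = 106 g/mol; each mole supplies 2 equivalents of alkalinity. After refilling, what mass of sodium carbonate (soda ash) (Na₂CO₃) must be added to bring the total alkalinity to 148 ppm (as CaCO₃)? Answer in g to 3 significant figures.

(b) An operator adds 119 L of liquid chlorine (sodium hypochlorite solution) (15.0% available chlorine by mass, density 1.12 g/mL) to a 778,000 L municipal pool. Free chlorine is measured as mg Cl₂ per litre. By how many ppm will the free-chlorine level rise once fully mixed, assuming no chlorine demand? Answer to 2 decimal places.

(a) 613 g; (b) 25.70 ppm

(a) After draining 51% and refilling: 216 × 0.49 + 45 × 0.51 = 128.79 ppm.
(a) Deficit to target: 148 − 128.79 = 19.21 mg/L.
(a) As CaCO₃: 19.21 mg/L × 30,100 L = 578.2 g; ÷ 50 g/eq ÷ 2 = 5.782 mol Na₂CO₃.
(a) Mass: 5.782 × 106 = 612.9 g.

(b) Mass of solution: 119 L × 1000 mL/L × 1.12 g/mL = 133,300 g.
(b) Available chlorine delivered: 133,300 g × 0.15 = 19,990 g as Cl₂.
(b) Concentration rise: 19,990 g / 778,000 L = 25.7 mg/L = 25.70 ppm.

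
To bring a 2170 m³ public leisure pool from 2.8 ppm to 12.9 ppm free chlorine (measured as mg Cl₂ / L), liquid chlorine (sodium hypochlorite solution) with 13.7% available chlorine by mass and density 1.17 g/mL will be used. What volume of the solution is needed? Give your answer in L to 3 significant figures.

137 L

Volume: 2170 m³ = 2,170,000 L.
Chlorine deficit: 12.9 − 2.8 = 10.1 ppm = 10.1 mg/L as Cl₂.
Cl₂ equivalent needed: 10.1 mg/L × 2,170,000 L = 21,920,000 mg = 21,920 g.
Product at 13.7% available chlorine: 21,920 / 0.137 = 160,000 g.
Volume at density 1.17 g/mL: 160,000 g ÷ 1.17 g/mL = 136,700 mL.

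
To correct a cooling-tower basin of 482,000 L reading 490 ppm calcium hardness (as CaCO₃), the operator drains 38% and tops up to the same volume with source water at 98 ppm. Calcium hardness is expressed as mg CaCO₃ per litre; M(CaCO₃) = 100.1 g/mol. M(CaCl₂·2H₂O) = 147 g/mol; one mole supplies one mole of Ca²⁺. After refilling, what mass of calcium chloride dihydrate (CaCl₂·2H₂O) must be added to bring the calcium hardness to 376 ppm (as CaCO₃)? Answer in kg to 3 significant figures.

After draining 38% and refilling: 490 × 0.62 + 98 × 0.38 = 341.04 ppm.
Deficit to target: 376 − 341.04 = 34.96 mg/L.
As CaCO₃: 34.96 mg/L × 482,000 L = 16,850 g; ÷ 100.1 = 168.3 mol Ca²⁺.
Mass: 168.3 × 147 = 24,750 g.

24.7 kg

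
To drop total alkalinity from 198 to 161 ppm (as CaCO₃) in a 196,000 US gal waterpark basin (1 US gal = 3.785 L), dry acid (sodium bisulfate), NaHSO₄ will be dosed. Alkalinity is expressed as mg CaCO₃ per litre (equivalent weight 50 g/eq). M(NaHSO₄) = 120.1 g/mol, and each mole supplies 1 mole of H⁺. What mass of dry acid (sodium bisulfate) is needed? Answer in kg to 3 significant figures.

65.9 kg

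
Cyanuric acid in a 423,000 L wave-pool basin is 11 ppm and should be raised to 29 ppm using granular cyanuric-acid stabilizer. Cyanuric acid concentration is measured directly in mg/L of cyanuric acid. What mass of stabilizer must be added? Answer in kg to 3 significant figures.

CYA to add: (29 − 11) = 18 mg/L × 423,000 L = 7614 g cyanuric acid.

7.61 kg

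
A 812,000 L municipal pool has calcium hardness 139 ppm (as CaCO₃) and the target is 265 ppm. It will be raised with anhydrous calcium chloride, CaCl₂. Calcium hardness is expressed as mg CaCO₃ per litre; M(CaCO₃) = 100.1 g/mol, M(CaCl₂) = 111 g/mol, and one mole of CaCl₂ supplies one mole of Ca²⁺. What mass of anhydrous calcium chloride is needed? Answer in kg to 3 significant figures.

Hardness to add: (265 − 139) = 126 mg/L as CaCO₃ × 812,000 L = 102,300 g as CaCO₃.
Moles of Ca²⁺ (1 mol Ca²⁺ ≡ 1 mol CaCO₃): 102,300 / 100.1 g/mol = 1022 mol.
Mass of CaCl₂: 1022 × 111 = 113,500 g.

113 kg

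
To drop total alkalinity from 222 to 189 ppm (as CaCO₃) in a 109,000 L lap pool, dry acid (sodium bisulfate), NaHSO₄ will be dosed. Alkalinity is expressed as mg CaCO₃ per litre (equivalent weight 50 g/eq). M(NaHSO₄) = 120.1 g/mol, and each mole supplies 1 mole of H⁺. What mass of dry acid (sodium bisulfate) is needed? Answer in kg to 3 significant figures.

8.64 kg

Alkalinity to neutralize: (222 − 189) = 33 mg/L as CaCO₃ × 109,000 L = 3597 g as CaCO₃.
Equivalents of H⁺ required: 3597 ÷ 50 g/eq = 71.94 eq = 71.94 mol NaHSO₄.
Mass of NaHSO₄: 71.94 × 120.1 = 8640 g.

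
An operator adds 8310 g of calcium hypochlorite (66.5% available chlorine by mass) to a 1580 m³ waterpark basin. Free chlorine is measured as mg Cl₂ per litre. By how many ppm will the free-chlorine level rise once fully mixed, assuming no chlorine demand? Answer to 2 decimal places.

Volume: 1580 m³ = 1,580,000 L.
Available chlorine delivered: 8310 g × 0.665 = 5526 g as Cl₂.
Concentration rise: 5526 g / 1,580,000 L = 3.498 mg/L = 3.50 ppm.

3.50 ppm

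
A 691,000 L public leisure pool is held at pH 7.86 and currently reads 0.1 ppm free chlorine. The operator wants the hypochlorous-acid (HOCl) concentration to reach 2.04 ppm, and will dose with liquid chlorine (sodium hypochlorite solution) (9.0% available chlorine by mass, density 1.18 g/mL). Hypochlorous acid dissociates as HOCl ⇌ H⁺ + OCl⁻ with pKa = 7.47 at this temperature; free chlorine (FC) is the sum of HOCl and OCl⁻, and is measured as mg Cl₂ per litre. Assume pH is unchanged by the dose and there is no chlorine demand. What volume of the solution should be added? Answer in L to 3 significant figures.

[OCl⁻]/[HOCl] = 10^(pH − pKa) = 10^(7.86 − 7.47) = 2.455; fraction as HOCl = 1/(1 + 2.455) = 0.2895.
Free chlorine required for 2.04 ppm HOCl: 2.04 / 0.2895 = 7.048 ppm.
FC to add: 7.048 − 0.1 = 6.948 mg/L as Cl₂.
Cl₂ equivalent: 6.948 mg/L × 691,000 L = 4801 g.
Product at 9.0% available Cl: 4801 / 0.09 = 53,340 g.
Volume: 53,340 g ÷ 1.18 g/mL = 45,210 mL.

45.2 L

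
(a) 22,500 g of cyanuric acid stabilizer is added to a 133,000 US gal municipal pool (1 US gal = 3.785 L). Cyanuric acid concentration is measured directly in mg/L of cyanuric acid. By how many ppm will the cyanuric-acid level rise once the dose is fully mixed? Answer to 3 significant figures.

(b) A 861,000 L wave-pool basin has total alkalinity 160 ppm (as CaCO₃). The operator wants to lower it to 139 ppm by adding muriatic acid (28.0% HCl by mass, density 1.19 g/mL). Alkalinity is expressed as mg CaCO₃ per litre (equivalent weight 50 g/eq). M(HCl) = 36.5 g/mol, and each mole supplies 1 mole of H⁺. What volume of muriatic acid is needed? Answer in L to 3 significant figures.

(a) 44.7 ppm; (b) 39.6 L

(a) Volume: 133,000 US gal × 3.785 L/gal = 503,405 L.
(a) Rise: 22,500 g / 503,405 L × 1000 = 44.7 mg/L.

(b) Alkalinity to neutralize: (160 − 139) = 21 mg/L as CaCO₃ × 861,000 L = 18,080 g as CaCO₃.
(b) Equivalents of H⁺ required: 18,080 ÷ 50 g/eq = 361.6 eq = 361.6 mol HCl.
(b) Mass of HCl: 361.6 × 36.5 = 13,200 g.
(b) Mass of 28.0% solution: 13,200 / 0.28 = 47,140 g.
(b) Volume: 47,140 g ÷ 1.19 g/mL = 39,610 mL.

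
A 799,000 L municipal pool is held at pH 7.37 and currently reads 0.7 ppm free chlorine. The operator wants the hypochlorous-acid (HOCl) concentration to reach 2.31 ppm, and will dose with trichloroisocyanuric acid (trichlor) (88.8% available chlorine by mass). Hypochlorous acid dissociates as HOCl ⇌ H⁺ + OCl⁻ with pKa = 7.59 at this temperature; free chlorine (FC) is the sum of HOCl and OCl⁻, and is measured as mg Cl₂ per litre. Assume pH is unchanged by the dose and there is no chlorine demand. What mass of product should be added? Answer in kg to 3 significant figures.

2.70 kg

[OCl⁻]/[HOCl] = 10^(pH − pKa) = 10^(7.37 − 7.59) = 0.6026; fraction as HOCl = 1/(1 + 0.6026) = 0.624.
Free chlorine required for 2.31 ppm HOCl: 2.31 / 0.624 = 3.702 ppm.
FC to add: 3.702 − 0.7 = 3.002 mg/L as Cl₂.
Cl₂ equivalent: 3.002 mg/L × 799,000 L = 2399 g.
Product at 88.8% available Cl: 2399 / 0.888 = 2701 g.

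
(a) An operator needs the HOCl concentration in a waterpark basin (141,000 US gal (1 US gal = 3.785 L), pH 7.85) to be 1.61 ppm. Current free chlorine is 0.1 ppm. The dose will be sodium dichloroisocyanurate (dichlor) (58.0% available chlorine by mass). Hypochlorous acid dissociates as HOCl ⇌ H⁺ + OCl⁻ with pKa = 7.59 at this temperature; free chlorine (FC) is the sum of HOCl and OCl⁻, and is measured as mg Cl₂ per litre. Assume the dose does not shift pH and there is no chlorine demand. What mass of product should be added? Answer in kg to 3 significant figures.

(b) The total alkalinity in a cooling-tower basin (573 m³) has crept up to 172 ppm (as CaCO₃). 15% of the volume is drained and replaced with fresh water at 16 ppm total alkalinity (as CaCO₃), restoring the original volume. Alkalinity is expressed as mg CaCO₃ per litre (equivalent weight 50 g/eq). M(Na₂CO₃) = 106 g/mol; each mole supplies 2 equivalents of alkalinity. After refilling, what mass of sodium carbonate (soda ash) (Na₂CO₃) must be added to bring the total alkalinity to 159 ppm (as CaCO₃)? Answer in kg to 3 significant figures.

(a) Volume: 141,000 US gal × 3.785 L/gal = 533,685 L.
(a) [OCl⁻]/[HOCl] = 10^(pH − pKa) = 10^(7.85 − 7.59) = 1.82; fraction as HOCl = 1/(1 + 1.82) = 0.3546.
(a) Free chlorine required for 1.61 ppm HOCl: 1.61 / 0.3546 = 4.54 ppm.
(a) FC to add: 4.54 − 0.1 = 4.44 mg/L as Cl₂.
(a) Cl₂ equivalent: 4.44 mg/L × 533,685 L = 2369 g.
(a) Product at 58.0% available Cl: 2369 / 0.58 = 4085 g.

(b) Volume: 573 m³ = 573,000 L.
(b) After draining 15% and refilling: 172 × 0.85 + 16 × 0.15 = 148.6 ppm.
(b) Deficit to target: 159 − 148.6 = 10.4 mg/L.
(b) As CaCO₃: 10.4 mg/L × 573,000 L = 5959 g; ÷ 50 g/eq ÷ 2 = 59.59 mol Na₂CO₃.
(b) Mass: 59.59 × 106 = 6317 g.

(a) 4.09 kg; (b) 6.32 kg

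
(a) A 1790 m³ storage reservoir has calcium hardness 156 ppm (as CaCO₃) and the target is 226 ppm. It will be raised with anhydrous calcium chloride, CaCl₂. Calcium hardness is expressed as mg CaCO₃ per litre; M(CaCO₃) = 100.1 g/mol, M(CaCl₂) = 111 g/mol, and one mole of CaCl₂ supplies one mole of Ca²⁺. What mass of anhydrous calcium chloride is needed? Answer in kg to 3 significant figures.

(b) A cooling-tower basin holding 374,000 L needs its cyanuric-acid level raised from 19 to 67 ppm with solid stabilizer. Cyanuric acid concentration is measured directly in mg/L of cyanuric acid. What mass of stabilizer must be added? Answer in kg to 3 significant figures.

(a) Volume: 1790 m³ = 1,790,000 L.
(a) Hardness to add: (226 − 156) = 70 mg/L as CaCO₃ × 1,790,000 L = 125,300 g as CaCO₃.
(a) Moles of Ca²⁺ (1 mol Ca²⁺ ≡ 1 mol CaCO₃): 125,300 / 100.1 g/mol = 1252 mol.
(a) Mass of CaCl₂: 1252 × 111 = 138,900 g.

(b) CYA to add: (67 − 19) = 48 mg/L × 374,000 L = 17,950 g cyanuric acid.

(a) 139 kg; (b) 18.0 kg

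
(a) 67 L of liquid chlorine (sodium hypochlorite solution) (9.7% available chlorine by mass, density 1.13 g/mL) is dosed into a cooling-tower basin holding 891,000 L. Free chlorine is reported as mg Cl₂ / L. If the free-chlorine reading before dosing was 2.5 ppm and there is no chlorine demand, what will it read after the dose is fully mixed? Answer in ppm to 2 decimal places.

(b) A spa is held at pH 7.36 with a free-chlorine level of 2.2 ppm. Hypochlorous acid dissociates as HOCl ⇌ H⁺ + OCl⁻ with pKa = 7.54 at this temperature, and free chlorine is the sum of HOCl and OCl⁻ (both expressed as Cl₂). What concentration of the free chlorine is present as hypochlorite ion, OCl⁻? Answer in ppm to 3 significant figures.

(a) Mass of solution: 67 L × 1000 mL/L × 1.13 g/mL = 75,710 g.
(a) Available chlorine delivered: 75,710 g × 0.097 = 7344 g as Cl₂.
(a) Concentration rise: 7344 g / 891,000 L = 8.242 mg/L = 8.24 ppm.
(a) Final FC: 2.5 + 8.24 = 10.74 ppm.

(b) [OCl⁻]/[HOCl] = 10^(pH − pKa) = 10^(7.36 − 7.54) = 10^-0.18 = 0.6607.
(b) Fraction as HOCl = 1 / (1 + 0.6607) = 0.6022.
(b) OCl⁻ = (1 − 0.6022) × 2.2 ppm = 0.8753 ppm.

(a) 10.74 ppm; (b) 0.875 ppm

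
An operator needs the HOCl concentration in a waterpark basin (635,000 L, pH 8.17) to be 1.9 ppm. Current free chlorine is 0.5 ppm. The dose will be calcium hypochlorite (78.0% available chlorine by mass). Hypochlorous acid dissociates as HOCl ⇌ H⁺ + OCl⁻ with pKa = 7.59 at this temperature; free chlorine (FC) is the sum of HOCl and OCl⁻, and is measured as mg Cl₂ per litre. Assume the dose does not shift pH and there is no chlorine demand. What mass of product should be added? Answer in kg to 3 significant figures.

7.02 kg

[OCl⁻]/[HOCl] = 10^(pH − pKa) = 10^(8.17 − 7.59) = 3.802; fraction as HOCl = 1/(1 + 3.802) = 0.2083.
Free chlorine required for 1.9 ppm HOCl: 1.9 / 0.2083 = 9.124 ppm.
FC to add: 9.124 − 0.5 = 8.624 mg/L as Cl₂.
Cl₂ equivalent: 8.624 mg/L × 635,000 L = 5476 g.
Product at 78.0% available Cl: 5476 / 0.78 = 7020 g.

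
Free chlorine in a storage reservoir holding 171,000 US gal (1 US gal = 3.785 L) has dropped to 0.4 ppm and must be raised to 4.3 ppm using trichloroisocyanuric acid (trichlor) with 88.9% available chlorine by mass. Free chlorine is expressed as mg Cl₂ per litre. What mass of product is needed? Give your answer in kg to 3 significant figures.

2.84 kg

Volume: 171,000 US gal × 3.785 L/gal = 647,235 L.
Chlorine deficit: 4.3 − 0.4 = 3.9 ppm = 3.9 mg/L as Cl₂.
Cl₂ equivalent needed: 3.9 mg/L × 647,235 L = 2,524,000 mg = 2524 g.
Product at 88.9% available chlorine: 2524 / 0.889 = 2839 g.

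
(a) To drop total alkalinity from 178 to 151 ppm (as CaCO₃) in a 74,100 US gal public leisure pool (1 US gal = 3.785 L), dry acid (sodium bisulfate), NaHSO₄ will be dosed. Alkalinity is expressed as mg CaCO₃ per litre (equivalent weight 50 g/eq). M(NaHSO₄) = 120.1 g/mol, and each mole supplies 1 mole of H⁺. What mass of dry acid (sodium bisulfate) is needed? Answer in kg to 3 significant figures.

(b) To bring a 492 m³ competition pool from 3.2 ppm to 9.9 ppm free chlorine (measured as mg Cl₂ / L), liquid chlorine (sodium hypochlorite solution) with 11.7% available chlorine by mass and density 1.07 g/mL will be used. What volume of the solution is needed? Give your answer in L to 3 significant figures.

(a) Volume: 74,100 US gal × 3.785 L/gal = 280,468 L.
(a) Alkalinity to neutralize: (178 − 151) = 27 mg/L as CaCO₃ × 280,468 L = 7573 g as CaCO₃.
(a) Equivalents of H⁺ required: 7573 ÷ 50 g/eq = 151.5 eq = 151.5 mol NaHSO₄.
(a) Mass of NaHSO₄: 151.5 × 120.1 = 18,190 g.

(b) Volume: 492 m³ = 492,000 L.
(b) Chlorine deficit: 9.9 − 3.2 = 6.7 ppm = 6.7 mg/L as Cl₂.
(b) Cl₂ equivalent needed: 6.7 mg/L × 492,000 L = 3,296,000 mg = 3296 g.
(b) Product at 11.7% available chlorine: 3296 / 0.117 = 28,170 g.
(b) Volume at density 1.07 g/mL: 28,170 g ÷ 1.07 g/mL = 26,330 mL.

(a) 18.2 kg; (b) 26.3 L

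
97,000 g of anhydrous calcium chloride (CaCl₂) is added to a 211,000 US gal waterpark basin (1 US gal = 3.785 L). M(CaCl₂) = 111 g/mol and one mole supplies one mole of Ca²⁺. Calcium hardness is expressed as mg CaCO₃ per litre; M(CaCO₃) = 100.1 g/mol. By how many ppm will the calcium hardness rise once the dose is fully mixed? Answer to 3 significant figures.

110 ppm

Volume: 211,000 US gal × 3.785 L/gal = 798,635 L.
Moles of Ca²⁺: 97,000 g ÷ 111 g/mol = 873.9 mol.
As CaCO₃: 873.9 mol × 100.1 g/mol = 87,470 g.
Rise: 87,470 g / 798,635 L × 1000 = 109.5 mg/L.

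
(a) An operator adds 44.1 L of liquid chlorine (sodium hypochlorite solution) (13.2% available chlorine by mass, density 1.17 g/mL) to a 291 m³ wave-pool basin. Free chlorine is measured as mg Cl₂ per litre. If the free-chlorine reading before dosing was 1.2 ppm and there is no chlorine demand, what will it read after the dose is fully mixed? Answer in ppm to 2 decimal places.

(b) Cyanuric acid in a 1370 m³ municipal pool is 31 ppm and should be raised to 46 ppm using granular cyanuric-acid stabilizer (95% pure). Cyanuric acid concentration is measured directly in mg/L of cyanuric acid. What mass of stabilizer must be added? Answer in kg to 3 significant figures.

(a) 24.60 ppm; (b) 21.6 kg

(a) Volume: 291 m³ = 291,000 L.
(a) Mass of solution: 44.1 L × 1000 mL/L × 1.17 g/mL = 51,600 g.
(a) Available chlorine delivered: 51,600 g × 0.132 = 6811 g as Cl₂.
(a) Concentration rise: 6811 g / 291,000 L = 23.4 mg/L = 23.40 ppm.
(a) Final FC: 1.2 + 23.40 = 24.60 ppm.

(b) Volume: 1370 m³ = 1,370,000 L.
(b) CYA to add: (46 − 31) = 15 mg/L × 1,370,000 L = 20,550 g cyanuric acid.
(b) At 95% purity: 20,550 / 0.95 = 21,630 g product.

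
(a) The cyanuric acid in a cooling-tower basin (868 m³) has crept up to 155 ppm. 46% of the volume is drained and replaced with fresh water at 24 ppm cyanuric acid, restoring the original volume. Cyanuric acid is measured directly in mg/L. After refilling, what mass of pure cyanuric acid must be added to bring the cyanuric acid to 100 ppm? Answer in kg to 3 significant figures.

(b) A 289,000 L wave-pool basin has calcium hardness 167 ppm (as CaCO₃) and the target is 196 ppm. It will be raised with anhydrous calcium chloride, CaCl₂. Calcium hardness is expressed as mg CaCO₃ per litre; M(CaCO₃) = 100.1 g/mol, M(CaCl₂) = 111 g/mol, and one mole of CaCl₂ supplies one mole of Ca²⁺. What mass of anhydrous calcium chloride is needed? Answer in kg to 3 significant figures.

(a) Volume: 868 m³ = 868,000 L.
(a) After draining 46% and refilling: 155 × 0.54 + 24 × 0.46 = 94.74 ppm.
(a) Deficit to target: 100 − 94.74 = 5.26 mg/L.
(a) Mass: 5.26 mg/L × 868,000 L = 4566 g cyanuric acid.

(b) Hardness to add: (196 − 167) = 29 mg/L as CaCO₃ × 289,000 L = 8381 g as CaCO₃.
(b) Moles of Ca²⁺ (1 mol Ca²⁺ ≡ 1 mol CaCO₃): 8381 / 100.1 g/mol = 83.73 mol.
(b) Mass of CaCl₂: 83.73 × 111 = 9294 g.

(a) 4.57 kg; (b) 9.29 kg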